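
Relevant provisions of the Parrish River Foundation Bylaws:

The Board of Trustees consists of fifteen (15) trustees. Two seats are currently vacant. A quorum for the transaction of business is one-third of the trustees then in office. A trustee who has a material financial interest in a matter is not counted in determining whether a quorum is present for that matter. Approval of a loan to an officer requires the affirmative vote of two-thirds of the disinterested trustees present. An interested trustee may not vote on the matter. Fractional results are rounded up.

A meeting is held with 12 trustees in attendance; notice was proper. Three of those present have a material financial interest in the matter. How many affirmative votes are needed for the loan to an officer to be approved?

The loan to an officer requires two-thirds of the disinterested trustees present (12 − 3 = 9).
2/3 of 9 = 6.

6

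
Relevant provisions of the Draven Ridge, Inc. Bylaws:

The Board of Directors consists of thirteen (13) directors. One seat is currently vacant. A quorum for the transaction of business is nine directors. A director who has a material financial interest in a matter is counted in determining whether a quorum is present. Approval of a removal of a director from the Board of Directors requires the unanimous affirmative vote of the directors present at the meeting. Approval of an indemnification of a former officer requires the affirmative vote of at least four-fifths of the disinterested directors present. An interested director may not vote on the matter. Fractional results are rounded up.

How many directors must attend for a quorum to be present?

The quorum is fixed at 9.

9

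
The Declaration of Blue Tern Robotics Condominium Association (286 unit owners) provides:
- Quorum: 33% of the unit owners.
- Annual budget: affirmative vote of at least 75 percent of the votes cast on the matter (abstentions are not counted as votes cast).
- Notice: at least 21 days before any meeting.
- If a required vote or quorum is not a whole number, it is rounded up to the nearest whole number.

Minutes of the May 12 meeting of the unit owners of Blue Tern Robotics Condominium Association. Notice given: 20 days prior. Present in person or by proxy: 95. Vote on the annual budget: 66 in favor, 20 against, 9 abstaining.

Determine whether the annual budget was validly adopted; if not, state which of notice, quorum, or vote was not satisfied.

Notice: 20 days given; 21 required. Not satisfied.
Quorum: 33% of 286 = 94.38, rounded up to 95; 95 present. Satisfied.
Vote: requires three-fourths of the votes cast (95 − 9 abstaining = 86); 3/4 of 86 = 64.50, rounded up to 65, so 65 needed; 66 in favor. Satisfied.

Invalid — notice requirement not satisfied.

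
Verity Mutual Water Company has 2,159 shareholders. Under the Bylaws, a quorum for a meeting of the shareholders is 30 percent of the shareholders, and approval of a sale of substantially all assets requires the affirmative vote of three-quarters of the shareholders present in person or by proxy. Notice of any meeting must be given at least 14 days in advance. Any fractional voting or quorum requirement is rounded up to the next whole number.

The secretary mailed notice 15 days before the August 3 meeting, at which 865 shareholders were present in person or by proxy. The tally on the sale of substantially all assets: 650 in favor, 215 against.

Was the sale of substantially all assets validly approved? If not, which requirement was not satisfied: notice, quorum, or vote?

Notice: 15 days given; 14 required. Satisfied.
Quorum: 30% of 2,159 = 647.70, rounded up to 648; 865 present. Satisfied.
Vote: requires three-fourths of those present (865); 3/4 of 865 = 648.75, rounded up to 649, so 649 needed; 650 in favor. Satisfied.

Valid — all requirements satisfied.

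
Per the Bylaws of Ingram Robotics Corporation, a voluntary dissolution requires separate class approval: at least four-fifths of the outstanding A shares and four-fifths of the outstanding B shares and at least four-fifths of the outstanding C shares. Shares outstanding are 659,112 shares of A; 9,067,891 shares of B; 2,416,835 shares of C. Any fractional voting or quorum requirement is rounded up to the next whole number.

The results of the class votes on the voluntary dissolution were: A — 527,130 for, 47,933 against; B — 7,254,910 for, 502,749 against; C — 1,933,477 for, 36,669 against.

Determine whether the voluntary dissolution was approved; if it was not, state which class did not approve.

Not approved — the A shares did not give the required vote.

A: 4/5 of 659112 = 527289.60, rounded up to 527290; 527,290 required, 527,130 in favor — not approved.
B: 4/5 of 9067891 = 7254312.80, rounded up to 7254313; 7,254,313 required, 7,254,910 in favor — approved.
C: 4/5 of 2416835 = 1933468; 1,933,468 required, 1,933,477 in favor — approved.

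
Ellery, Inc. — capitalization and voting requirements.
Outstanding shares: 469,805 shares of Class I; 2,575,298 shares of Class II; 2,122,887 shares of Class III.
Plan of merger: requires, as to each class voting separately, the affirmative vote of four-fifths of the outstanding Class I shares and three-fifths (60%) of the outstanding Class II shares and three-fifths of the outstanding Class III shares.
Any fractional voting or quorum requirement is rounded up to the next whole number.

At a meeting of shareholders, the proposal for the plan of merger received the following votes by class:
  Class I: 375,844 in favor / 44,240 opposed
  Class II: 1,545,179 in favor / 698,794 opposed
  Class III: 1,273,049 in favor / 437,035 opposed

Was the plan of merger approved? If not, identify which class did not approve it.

Class I: 4/5 of 469805 = 375844; 375,844 required, 375,844 in favor — approved.
Class II: 3/5 of 2575298 = 1545178.80, rounded up to 1545179; 1,545,179 required, 1,545,179 in favor — approved.
Class III: 3/5 of 2122887 = 1273732.20, rounded up to 1273733; 1,273,733 required, 1,273,049 in favor — not approved.

Not approved — the Class III shares did not give the required vote.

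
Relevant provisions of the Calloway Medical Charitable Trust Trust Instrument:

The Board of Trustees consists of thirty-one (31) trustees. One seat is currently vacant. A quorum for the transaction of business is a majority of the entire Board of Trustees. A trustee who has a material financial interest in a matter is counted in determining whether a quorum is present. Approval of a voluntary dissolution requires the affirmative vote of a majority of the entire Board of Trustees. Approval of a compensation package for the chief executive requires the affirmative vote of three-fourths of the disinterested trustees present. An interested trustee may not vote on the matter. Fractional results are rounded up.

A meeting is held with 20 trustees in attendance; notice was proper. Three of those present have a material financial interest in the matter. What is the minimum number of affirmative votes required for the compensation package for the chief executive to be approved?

The compensation package for the chief executive requires three-fourths of the disinterested trustees present (20 − 3 = 17).
3/4 of 17 = 12.75, rounded up to 13.

13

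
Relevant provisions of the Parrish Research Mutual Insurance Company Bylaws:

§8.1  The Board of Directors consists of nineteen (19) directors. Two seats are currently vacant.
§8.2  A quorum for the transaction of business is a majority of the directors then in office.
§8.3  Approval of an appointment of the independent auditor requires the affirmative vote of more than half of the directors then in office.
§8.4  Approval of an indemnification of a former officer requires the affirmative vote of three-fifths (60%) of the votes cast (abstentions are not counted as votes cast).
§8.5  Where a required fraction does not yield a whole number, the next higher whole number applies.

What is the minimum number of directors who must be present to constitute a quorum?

A majority of 17 is 9.

9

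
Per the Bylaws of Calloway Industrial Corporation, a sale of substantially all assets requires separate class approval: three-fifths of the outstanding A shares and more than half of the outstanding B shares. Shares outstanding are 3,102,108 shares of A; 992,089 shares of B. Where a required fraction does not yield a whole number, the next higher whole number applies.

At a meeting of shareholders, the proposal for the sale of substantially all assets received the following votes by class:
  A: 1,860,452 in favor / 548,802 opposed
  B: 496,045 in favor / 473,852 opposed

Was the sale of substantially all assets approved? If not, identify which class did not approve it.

A: 3/5 of 3102108 = 1861264.80, rounded up to 1861265; 1,861,265 required, 1,860,452 in favor — not approved.
B: a majority of 992089 is 496045; 496,045 required, 496,045 in favor — approved.

Not approved — the A shares did not give the required vote.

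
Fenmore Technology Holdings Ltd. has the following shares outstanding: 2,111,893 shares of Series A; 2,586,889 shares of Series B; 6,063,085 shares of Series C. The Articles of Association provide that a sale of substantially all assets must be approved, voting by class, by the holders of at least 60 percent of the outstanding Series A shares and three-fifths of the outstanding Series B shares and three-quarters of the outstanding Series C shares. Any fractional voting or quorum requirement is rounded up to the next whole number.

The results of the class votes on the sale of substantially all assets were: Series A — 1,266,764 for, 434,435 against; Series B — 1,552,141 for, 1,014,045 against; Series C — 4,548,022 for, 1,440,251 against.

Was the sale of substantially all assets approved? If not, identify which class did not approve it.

Not approved — the Series A shares did not give the required vote.

Series A: 3/5 of 2111893 = 1267135.80, rounded up to 1267136; 1,267,136 required, 1,266,764 in favor — not approved.
Series B: 3/5 of 2586889 = 1552133.40, rounded up to 1552134; 1,552,134 required, 1,552,141 in favor — approved.
Series C: 3/4 of 6063085 = 4547313.75, rounded up to 4547314; 4,547,314 required, 4,548,022 in favor — approved.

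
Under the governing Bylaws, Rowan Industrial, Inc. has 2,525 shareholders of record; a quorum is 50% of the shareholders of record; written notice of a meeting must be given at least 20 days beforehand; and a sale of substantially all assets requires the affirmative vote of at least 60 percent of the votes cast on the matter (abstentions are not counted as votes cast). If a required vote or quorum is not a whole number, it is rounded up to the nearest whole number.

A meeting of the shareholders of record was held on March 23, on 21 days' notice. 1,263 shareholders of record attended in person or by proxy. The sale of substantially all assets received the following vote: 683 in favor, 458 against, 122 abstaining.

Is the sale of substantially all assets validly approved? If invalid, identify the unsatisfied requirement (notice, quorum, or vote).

Notice: 21 days given; 20 required. Satisfied.
Quorum: 50% of 2,525 = 1,262.50, rounded up to 1,263; 1,263 present. Satisfied.
Vote: requires three-fifths of the votes cast (1,263 − 122 abstaining = 1,141); 3/5 of 1141 = 684.60, rounded up to 685, so 685 needed; 683 in favor. Not satisfied.

Invalid — vote requirement not satisfied.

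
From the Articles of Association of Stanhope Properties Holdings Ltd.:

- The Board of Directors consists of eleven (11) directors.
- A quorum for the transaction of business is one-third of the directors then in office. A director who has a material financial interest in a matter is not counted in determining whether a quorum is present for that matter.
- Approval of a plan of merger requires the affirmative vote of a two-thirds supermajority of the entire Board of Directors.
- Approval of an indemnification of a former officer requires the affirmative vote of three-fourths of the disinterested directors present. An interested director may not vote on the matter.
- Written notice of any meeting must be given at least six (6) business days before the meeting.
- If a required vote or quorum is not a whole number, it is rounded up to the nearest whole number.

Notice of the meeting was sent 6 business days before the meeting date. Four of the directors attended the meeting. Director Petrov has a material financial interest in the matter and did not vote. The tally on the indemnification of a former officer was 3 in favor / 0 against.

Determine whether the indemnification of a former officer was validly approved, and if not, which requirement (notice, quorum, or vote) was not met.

Notice: 6 business days given; 6 required (6 ≥ 6). Satisfied.
Quorum: 4 present, but the 1 interested director does not count, leaving 3. Quorum is 4. Not satisfied.
Vote: the indemnification of a former officer requires three-fourths of the disinterested directors present (4 − 1 = 3). 3/4 of 3 = 2.25, rounded up to 3, so 3 affirmative votes are needed; 3 voted in favor. Satisfied. (Moot — without a quorum no business can be validly transacted.)

Invalid — quorum requirement not satisfied.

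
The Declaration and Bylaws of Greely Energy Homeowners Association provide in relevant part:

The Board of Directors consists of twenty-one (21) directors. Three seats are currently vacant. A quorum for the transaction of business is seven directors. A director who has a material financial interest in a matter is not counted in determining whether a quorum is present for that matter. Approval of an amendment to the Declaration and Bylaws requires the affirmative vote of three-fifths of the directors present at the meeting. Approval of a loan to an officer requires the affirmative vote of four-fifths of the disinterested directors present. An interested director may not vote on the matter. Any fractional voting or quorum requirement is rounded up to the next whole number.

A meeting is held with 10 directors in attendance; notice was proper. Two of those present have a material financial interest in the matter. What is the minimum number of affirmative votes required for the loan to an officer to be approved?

7

The loan to an officer requires four-fifths of the disinterested directors present (10 − 2 = 8).
4/5 of 8 = 6.40, rounded up to 7.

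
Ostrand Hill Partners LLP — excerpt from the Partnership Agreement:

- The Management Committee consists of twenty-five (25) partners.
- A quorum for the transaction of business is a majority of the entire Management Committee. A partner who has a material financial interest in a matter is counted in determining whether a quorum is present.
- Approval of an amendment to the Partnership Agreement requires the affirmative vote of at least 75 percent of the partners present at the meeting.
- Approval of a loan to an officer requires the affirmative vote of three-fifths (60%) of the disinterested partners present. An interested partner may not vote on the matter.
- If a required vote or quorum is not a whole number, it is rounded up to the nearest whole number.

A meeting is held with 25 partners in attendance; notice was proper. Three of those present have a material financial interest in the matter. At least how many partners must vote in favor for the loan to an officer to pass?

14

The loan to an officer requires three-fifths of the disinterested partners present (25 − 3 = 22).
3/5 of 22 = 13.20, rounded up to 14.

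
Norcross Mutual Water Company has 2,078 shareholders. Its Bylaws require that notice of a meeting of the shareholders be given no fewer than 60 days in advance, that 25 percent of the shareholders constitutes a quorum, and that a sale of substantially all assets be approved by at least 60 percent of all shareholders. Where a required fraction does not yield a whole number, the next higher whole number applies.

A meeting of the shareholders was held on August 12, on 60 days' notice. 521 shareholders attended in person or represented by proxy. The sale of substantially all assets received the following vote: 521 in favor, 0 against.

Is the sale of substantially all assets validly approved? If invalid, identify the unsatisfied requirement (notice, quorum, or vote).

Notice: 60 days given; 60 required. Satisfied.
Quorum: 25% of 2,078 = 519.50, rounded up to 520; 521 present. Satisfied.
Vote: requires three-fifths of all shareholders (2,078); 3/5 of 2078 = 1246.80, rounded up to 1247, so 1,247 needed; 521 in favor. Not satisfied.

Invalid — vote requirement not satisfied.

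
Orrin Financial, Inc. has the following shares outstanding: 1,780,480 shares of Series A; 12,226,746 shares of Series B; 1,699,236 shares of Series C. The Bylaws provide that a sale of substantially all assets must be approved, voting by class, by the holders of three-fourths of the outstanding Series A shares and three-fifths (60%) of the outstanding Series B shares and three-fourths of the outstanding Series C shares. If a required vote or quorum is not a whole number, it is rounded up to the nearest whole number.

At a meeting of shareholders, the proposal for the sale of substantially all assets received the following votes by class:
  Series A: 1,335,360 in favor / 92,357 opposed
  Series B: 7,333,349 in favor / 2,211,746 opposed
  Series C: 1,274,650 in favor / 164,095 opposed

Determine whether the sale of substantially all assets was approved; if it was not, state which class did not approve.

Series A: 3/4 of 1780480 = 1335360; 1,335,360 required, 1,335,360 in favor — approved.
Series B: 3/5 of 12226746 = 7336047.60, rounded up to 7336048; 7,336,048 required, 7,333,349 in favor — not approved.
Series C: 3/4 of 1699236 = 1274427; 1,274,427 required, 1,274,650 in favor — approved.

Not approved — the Series B shares did not give the required vote.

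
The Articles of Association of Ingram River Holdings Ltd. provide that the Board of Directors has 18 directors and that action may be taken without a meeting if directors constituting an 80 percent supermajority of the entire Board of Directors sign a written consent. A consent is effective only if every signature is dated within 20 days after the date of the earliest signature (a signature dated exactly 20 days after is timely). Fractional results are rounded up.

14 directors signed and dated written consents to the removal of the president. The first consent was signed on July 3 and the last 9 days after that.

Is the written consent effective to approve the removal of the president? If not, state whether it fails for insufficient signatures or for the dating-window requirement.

Not effective — insufficient signatures.

Signatures required: an 80 percent supermajority of 18 — 4/5 of 18 = 14.40, rounded up to 15, so 15 needed; 14 signed. Insufficient.
Dating window: the latest signature is 9 days after the earliest; the limit is 20 days. Within the window.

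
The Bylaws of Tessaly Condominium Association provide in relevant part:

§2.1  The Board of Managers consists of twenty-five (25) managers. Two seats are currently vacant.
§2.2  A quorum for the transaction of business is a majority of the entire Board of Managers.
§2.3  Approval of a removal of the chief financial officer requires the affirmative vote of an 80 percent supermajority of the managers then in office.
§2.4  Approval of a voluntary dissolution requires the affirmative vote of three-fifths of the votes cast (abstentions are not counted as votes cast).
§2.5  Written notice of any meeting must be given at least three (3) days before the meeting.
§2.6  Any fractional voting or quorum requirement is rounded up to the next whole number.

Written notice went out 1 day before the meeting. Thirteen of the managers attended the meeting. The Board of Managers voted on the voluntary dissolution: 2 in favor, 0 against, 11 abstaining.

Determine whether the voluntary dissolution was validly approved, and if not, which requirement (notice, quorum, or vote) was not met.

Notice: 1 day given; 3 required (1 < 3). Not satisfied.
Quorum: 13 present; quorum is 13. Satisfied.
Vote: the voluntary dissolution requires three-fifths of the votes cast (13 present − 11 abstaining = 2). 3/5 of 2 = 1.20, rounded up to 2, so 2 affirmative votes are needed; 2 voted in favor. Satisfied.

Invalid — notice requirement not satisfied.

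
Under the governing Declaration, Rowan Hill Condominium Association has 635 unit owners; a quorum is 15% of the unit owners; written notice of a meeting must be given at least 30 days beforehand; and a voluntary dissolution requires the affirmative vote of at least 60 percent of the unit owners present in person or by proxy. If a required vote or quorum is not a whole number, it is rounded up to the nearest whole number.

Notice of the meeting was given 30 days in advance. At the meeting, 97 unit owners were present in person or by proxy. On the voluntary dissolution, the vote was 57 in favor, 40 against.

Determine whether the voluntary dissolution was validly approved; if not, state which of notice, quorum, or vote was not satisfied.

Notice: 30 days given; 30 required. Satisfied.
Quorum: 15% of 635 = 95.25, rounded up to 96; 97 present. Satisfied.
Vote: requires three-fifths of those present (97); 3/5 of 97 = 58.20, rounded up to 59, so 59 needed; 57 in favor. Not satisfied.

Invalid — vote requirement not satisfied.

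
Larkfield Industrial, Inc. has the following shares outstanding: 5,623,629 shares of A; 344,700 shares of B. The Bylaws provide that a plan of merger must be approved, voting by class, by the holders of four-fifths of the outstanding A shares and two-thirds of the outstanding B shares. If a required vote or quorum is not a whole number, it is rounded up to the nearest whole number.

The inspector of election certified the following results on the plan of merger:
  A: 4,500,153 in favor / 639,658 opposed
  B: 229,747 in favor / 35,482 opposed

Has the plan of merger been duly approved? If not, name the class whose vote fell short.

A: 4/5 of 5623629 = 4498903.20, rounded up to 4498904; 4,498,904 required, 4,500,153 in favor — approved.
B: 2/3 of 344700 = 229800; 229,800 required, 229,747 in favor — not approved.

Not approved — the B shares did not give the required vote.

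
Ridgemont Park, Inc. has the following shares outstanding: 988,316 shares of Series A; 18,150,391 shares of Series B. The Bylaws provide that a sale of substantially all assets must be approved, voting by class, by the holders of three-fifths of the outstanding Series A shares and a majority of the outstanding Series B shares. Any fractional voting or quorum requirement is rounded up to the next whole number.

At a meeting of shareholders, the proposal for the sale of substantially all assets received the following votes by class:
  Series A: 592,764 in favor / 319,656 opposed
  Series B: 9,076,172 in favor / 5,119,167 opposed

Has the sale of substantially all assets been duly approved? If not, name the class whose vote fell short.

Not approved — the Series A shares did not give the required vote.

Series A: 3/5 of 988316 = 592989.60, rounded up to 592990; 592,990 required, 592,764 in favor — not approved.
Series B: a majority of 18150391 is 9075196; 9,075,196 required, 9,076,172 in favor — approved.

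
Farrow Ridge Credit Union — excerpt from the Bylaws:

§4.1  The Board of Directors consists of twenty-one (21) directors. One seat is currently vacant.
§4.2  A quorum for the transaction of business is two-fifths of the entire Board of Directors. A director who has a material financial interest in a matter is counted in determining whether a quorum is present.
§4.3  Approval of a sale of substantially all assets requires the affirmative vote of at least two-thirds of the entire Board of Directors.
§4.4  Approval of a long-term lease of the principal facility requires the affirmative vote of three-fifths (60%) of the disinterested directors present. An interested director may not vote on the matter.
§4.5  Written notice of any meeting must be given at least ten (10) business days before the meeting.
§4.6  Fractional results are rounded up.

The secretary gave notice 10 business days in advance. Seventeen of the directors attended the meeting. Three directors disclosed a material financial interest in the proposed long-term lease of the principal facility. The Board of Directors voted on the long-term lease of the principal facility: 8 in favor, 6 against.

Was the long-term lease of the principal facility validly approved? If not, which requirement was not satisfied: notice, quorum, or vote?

Invalid — vote requirement not satisfied.

Notice: 10 business days given; 10 required (10 ≥ 10). Satisfied.
Quorum: 17 present (interested directors count toward quorum); quorum is 9. Satisfied.
Vote: the long-term lease of the principal facility requires three-fifths of the disinterested directors present (17 − 3 = 14). 3/5 of 14 = 8.40, rounded up to 9, so 9 affirmative votes are needed; 8 voted in favor. Not satisfied.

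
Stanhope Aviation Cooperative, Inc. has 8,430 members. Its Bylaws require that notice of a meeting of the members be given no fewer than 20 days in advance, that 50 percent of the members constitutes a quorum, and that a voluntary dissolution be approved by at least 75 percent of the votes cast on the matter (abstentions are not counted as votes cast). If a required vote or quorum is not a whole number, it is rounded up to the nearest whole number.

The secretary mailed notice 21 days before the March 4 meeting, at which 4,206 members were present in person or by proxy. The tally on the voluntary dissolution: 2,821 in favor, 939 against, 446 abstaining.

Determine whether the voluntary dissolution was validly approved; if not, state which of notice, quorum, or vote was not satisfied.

Invalid — quorum requirement not satisfied.

Notice: 21 days given; 20 required. Satisfied.
Quorum: 50% of 8,430 = 4,215; 4,206 present. Not satisfied.
Vote: requires three-fourths of the votes cast (4,206 − 446 abstaining = 3,760); 3/4 of 3760 = 2820, so 2,820 needed; 2,821 in favor. Satisfied.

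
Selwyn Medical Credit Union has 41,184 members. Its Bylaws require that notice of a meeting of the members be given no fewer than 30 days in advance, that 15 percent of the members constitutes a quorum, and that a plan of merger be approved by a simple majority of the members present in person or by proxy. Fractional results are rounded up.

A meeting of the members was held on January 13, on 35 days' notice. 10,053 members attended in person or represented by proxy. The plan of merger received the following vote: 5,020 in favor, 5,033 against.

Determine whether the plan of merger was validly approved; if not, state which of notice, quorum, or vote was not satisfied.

Invalid — vote requirement not satisfied.

Notice: 35 days given; 30 required. Satisfied.
Quorum: 15% of 41,184 = 6,177.60, rounded up to 6,178; 10,053 present. Satisfied.
Vote: requires a majority of those present (10,053); a majority of 10053 is 5027, so 5,027 needed; 5,020 in favor. Not satisfied.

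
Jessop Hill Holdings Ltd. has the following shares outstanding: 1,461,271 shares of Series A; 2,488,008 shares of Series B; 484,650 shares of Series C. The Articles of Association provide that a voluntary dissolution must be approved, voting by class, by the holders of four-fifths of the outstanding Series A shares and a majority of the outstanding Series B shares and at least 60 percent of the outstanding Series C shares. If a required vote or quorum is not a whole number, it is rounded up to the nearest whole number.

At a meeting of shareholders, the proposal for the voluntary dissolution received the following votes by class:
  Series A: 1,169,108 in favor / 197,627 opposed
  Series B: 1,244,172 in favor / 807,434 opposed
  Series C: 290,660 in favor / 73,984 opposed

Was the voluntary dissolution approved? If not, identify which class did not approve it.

Not approved — the Series C shares did not give the required vote.

Series A: 4/5 of 1461271 = 1169016.80, rounded up to 1169017; 1,169,017 required, 1,169,108 in favor — approved.
Series B: a majority of 2488008 is 1244005; 1,244,005 required, 1,244,172 in favor — approved.
Series C: 3/5 of 484650 = 290790; 290,790 required, 290,660 in favor — not approved.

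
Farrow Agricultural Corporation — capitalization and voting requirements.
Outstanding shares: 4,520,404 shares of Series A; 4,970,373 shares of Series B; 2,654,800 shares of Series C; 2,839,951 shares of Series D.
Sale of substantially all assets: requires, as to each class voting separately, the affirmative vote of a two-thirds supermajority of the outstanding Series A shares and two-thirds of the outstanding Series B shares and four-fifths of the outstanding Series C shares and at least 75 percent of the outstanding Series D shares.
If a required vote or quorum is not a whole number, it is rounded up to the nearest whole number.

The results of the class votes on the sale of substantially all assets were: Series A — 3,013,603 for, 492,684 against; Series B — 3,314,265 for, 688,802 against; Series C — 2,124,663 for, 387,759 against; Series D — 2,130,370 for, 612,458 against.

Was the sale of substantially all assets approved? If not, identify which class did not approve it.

Series A: 2/3 of 4520404 = 3013602.67, rounded up to 3013603; 3,013,603 required, 3,013,603 in favor — approved.
Series B: 2/3 of 4970373 = 3313582; 3,313,582 required, 3,314,265 in favor — approved.
Series C: 4/5 of 2654800 = 2123840; 2,123,840 required, 2,124,663 in favor — approved.
Series D: 3/4 of 2839951 = 2129963.25, rounded up to 2129964; 2,129,964 required, 2,130,370 in favor — approved.

Approved — every class gave the required vote.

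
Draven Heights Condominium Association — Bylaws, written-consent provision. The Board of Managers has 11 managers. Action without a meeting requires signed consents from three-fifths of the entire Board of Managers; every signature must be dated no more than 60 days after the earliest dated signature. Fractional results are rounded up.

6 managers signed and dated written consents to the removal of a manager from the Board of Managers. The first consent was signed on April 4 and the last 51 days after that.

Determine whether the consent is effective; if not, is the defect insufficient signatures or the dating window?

Signatures required: three-fifths of 11 — 3/5 of 11 = 6.60, rounded up to 7, so 7 needed; 6 signed. Insufficient.
Dating window: the latest signature is 51 days after the earliest; the limit is 60 days. Within the window.

Not effective — insufficient signatures.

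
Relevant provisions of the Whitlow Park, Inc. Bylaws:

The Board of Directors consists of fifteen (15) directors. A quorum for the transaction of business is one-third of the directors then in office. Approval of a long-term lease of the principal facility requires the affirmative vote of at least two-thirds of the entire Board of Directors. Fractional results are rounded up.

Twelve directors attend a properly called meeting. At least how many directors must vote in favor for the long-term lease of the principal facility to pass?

10

The long-term lease of the principal facility requires two-thirds of the entire Board of Directors (15).
2/3 of 15 = 10.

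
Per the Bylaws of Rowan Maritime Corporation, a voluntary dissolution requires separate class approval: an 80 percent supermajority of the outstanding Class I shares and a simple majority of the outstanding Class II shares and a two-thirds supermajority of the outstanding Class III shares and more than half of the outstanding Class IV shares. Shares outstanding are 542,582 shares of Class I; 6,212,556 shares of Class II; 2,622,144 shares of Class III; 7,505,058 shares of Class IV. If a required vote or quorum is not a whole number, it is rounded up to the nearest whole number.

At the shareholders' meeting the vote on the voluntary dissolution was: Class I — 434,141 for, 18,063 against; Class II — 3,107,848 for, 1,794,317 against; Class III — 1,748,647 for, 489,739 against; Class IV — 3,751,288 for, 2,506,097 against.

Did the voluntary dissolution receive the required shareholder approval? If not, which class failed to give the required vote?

Not approved — the Class IV shares did not give the required vote.

Class I: 4/5 of 542582 = 434065.60, rounded up to 434066; 434,066 required, 434,141 in favor — approved.
Class II: a majority of 6212556 is 3106279; 3,106,279 required, 3,107,848 in favor — approved.
Class III: 2/3 of 2622144 = 1748096; 1,748,096 required, 1,748,647 in favor — approved.
Class IV: a majority of 7505058 is 3752530; 3,752,530 required, 3,751,288 in favor — not approved.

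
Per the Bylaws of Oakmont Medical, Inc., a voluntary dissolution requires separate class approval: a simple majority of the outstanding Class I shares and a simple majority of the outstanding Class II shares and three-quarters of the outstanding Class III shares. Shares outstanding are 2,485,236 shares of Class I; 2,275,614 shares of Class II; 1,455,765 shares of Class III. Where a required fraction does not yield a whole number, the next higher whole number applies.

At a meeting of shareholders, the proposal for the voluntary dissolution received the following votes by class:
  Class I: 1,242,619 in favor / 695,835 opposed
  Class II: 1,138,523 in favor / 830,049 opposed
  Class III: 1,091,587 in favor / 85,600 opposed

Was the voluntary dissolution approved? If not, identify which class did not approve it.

Class I: a majority of 2485236 is 1242619; 1,242,619 required, 1,242,619 in favor — approved.
Class II: a majority of 2275614 is 1137808; 1,137,808 required, 1,138,523 in favor — approved.
Class III: 3/4 of 1455765 = 1091823.75, rounded up to 1091824; 1,091,824 required, 1,091,587 in favor — not approved.

Not approved — the Class III shares did not give the required vote.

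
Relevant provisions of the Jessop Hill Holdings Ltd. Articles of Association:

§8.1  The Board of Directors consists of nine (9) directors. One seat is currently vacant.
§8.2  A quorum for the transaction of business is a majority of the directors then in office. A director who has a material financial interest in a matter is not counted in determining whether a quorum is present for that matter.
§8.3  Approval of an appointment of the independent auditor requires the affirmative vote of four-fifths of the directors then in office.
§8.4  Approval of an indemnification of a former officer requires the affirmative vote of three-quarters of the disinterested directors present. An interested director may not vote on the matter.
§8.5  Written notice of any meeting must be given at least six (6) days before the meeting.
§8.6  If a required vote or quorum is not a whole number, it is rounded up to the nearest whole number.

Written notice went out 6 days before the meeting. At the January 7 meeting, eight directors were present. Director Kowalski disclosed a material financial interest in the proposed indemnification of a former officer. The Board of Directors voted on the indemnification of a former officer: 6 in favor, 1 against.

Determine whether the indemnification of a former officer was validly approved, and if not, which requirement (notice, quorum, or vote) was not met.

Valid — all requirements satisfied.

Notice: 6 days given; 6 required (6 ≥ 6). Satisfied.
Quorum: 8 present, but the 1 interested director does not count, leaving 7. Quorum is 5. Satisfied.
Vote: the indemnification of a former officer requires three-fourths of the disinterested directors present (8 − 1 = 7). 3/4 of 7 = 5.25, rounded up to 6, so 6 affirmative votes are needed; 6 voted in favor. Satisfied.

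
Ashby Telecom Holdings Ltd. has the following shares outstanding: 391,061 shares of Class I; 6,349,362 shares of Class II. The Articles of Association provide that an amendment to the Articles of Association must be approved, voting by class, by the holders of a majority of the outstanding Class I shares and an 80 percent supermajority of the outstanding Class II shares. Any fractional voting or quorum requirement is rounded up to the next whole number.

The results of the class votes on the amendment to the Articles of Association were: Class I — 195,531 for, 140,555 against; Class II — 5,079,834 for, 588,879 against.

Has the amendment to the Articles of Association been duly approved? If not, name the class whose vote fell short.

Approved — every class gave the required vote.

Class I: a majority of 391061 is 195531; 195,531 required, 195,531 in favor — approved.
Class II: 4/5 of 6349362 = 5079489.60, rounded up to 5079490; 5,079,490 required, 5,079,834 in favor — approved.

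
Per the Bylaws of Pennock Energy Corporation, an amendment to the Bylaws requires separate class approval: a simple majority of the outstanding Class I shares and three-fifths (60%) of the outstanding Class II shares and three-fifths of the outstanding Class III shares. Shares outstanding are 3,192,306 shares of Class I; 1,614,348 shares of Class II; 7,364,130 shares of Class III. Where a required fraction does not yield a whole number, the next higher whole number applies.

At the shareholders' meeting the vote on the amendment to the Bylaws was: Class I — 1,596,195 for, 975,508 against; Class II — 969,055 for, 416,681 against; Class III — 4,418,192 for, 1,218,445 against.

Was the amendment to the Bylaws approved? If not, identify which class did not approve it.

Class I: a majority of 3192306 is 1596154; 1,596,154 required, 1,596,195 in favor — approved.
Class II: 3/5 of 1614348 = 968608.80, rounded up to 968609; 968,609 required, 969,055 in favor — approved.
Class III: 3/5 of 7364130 = 4418478; 4,418,478 required, 4,418,192 in favor — not approved.

Not approved — the Class III shares did not give the required vote.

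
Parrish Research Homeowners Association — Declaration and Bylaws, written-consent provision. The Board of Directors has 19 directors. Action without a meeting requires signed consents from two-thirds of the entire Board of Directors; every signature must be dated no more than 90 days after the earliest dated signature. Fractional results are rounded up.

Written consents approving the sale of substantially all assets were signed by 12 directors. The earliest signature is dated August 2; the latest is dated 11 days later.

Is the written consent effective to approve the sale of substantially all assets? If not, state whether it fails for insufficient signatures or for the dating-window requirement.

Signatures required: two-thirds of 19 — 2/3 of 19 = 12.67, rounded up to 13, so 13 needed; 12 signed. Insufficient.
Dating window: the latest signature is 11 days after the earliest; the limit is 90 days. Within the window.

Not effective — insufficient signatures.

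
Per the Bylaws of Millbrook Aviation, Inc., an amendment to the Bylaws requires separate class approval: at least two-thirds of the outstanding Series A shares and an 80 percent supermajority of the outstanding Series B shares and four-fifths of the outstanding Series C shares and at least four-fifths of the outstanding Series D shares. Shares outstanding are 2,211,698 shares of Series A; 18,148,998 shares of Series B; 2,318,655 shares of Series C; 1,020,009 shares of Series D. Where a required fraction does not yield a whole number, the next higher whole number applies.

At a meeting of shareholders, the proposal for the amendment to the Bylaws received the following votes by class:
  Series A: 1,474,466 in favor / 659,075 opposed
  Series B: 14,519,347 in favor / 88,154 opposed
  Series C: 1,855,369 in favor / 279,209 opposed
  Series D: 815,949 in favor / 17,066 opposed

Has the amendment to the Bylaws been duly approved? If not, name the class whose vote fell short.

Not approved — the Series D shares did not give the required vote.

Series A: 2/3 of 2211698 = 1474465.33, rounded up to 1474466; 1,474,466 required, 1,474,466 in favor — approved.
Series B: 4/5 of 18148998 = 14519198.40, rounded up to 14519199; 14,519,199 required, 14,519,347 in favor — approved.
Series C: 4/5 of 2318655 = 1854924; 1,854,924 required, 1,855,369 in favor — approved.
Series D: 4/5 of 1020009 = 816007.20, rounded up to 816008; 816,008 required, 815,949 in favor — not approved.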